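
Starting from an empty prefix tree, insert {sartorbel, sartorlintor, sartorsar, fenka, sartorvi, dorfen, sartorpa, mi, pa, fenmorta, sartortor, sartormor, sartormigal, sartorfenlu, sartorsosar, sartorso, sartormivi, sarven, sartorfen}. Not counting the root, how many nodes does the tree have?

Insert word by word; a character creates a node only if that edge doesn't already exist:
  "sartorbel" → 9 new (s, a, r, t, o, r, b, e, l)
  "sartorlintor" → prefix "sartor" already present; 6 new (l, i, n, t, o, r)
  "sartorsar" → prefix "sartor" already present; 3 new (s, a, r)
  "fenka" → 5 new (f, e, n, k, a)
  "sartorvi" → prefix "sartor" already present; 2 new (v, i)
  "dorfen" → 6 new (d, o, r, f, e, n)
  "sartorpa" → prefix "sartor" already present; 2 new (p, a)
  "mi" → 2 new (m, i)
  "pa" → 2 new (p, a)
  "fenmorta" → prefix "fen" already present; 5 new (m, o, r, t, a)
  "sartortor" → prefix "sartor" already present; 3 new (t, o, r)
  "sartormor" → prefix "sartor" already present; 3 new (m, o, r)
  "sartormigal" → prefix "sartorm" already present; 4 new (i, g, a, l)
  "sartorfenlu" → prefix "sartor" already present; 5 new (f, e, n, l, u)
  "sartorsosar" → prefix "sartors" already present; 4 new (o, s, a, r)
  "sartorso" → prefix "sartorso" already present; 0 new (none)
  "sartormivi" → prefix "sartormi" already present; 2 new (v, i)
  "sarven" → prefix "sar" already present; 3 new (v, e, n)
  "sartorfen" → prefix "sartorfen" already present; 0 new (none)
Total nodes = 9 + 6 + 3 + 5 + 2 + 6 + 2 + 2 + 2 + 5 + 3 + 3 + 4 + 5 + 4 + 0 + 2 + 3 + 0 = 66

66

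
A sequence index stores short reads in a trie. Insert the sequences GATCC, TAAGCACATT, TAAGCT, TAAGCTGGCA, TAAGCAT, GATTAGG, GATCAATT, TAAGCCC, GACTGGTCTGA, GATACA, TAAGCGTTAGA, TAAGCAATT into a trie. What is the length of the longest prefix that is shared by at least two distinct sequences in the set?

6

The deepest shared node is where two words last agree before diverging.
"TAAGCAATT" and "TAAGCACATT" agree on "TAAGCA" (6 characters) before diverging; nothing deeper is shared.
Longest shared-prefix length: 6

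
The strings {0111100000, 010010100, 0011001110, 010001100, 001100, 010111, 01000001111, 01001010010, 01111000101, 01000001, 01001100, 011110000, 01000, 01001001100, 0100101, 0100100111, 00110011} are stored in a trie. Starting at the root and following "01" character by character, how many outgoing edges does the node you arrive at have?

2

Follow the path "01" to its node, then look at its outgoing edges.
Distinct next characters after "01": 0, 1.
That node has 2 child edges.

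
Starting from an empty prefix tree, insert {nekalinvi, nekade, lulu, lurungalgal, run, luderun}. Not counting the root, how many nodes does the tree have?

32

Trace insertions, counting only characters that open a new branch:
  "nekalinvi" → 9 new (n, e, k, a, l, i, n, v, i)
  "nekade" → prefix "neka" already present; 2 new (d, e)
  "lulu" → 4 new (l, u, l, u)
  "lurungalgal" → prefix "lu" already present; 9 new (r, u, n, g, a, l, g, a, l)
  "run" → 3 new (r, u, n)
  "luderun" → prefix "lu" already present; 5 new (d, e, r, u, n)
Total nodes = 9 + 2 + 4 + 9 + 3 + 5 = 32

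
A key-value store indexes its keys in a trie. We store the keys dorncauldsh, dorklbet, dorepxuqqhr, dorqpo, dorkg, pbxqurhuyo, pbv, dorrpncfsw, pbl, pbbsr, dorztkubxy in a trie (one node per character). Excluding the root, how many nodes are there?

Trace insertions, counting only characters that open a new branch:
  "dorncauldsh" → 11 new (d, o, r, n, c, a, u, l, d, s, h)
  "dorklbet" → prefix "dor" already present; 5 new (k, l, b, e, t)
  "dorepxuqqhr" → prefix "dor" already present; 8 new (e, p, x, u, q, q, h, r)
  "dorqpo" → prefix "dor" already present; 3 new (q, p, o)
  "dorkg" → prefix "dork" already present; 1 new (g)
  "pbxqurhuyo" → 10 new (p, b, x, q, u, r, h, u, y, o)
  "pbv" → prefix "pb" already present; 1 new (v)
  "dorrpncfsw" → prefix "dor" already present; 7 new (r, p, n, c, f, s, w)
  "pbl" → prefix "pb" already present; 1 new (l)
  "pbbsr" → prefix "pb" already present; 3 new (b, s, r)
  "dorztkubxy" → prefix "dor" already present; 7 new (z, t, k, u, b, x, y)
Total nodes = 11 + 5 + 8 + 3 + 1 + 10 + 1 + 7 + 1 + 3 + 7 = 57

57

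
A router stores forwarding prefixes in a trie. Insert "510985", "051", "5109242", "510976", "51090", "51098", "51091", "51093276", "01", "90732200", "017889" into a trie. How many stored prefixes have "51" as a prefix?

7

Traverse to the node for "51", then collect every word in that subtree.
Words under "51": 51090, 51091, 5109242, 51093276, 510976, 51098, 510985
Count: 7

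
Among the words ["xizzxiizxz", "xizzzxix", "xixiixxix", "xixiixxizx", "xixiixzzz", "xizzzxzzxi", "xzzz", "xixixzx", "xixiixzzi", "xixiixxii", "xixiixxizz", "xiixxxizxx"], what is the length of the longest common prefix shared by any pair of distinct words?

9

Equivalently: take the maximum, over all pairs, of their longest common prefix length.
"xixiixxizx" and "xixiixxizz" agree on "xixiixxiz" (9 characters) before diverging; nothing deeper is shared.
Longest shared-prefix length: 9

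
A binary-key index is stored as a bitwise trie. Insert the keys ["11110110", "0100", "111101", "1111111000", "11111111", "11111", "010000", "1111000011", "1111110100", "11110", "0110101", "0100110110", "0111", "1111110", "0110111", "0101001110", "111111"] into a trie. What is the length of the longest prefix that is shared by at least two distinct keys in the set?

7

Look for the deepest trie node that still has at least two words in its subtree.
e.g. "1111110" and "1111110100" share the prefix "1111110" of length 7; no pair shares a longer one.
Longest shared-prefix length: 7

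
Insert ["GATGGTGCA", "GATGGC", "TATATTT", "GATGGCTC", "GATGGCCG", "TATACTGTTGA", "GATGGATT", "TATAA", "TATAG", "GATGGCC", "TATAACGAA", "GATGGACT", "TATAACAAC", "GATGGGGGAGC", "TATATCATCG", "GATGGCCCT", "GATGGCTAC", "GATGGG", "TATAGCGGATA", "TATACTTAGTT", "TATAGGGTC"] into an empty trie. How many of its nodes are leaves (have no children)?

16

Leaves are exactly the stored words that no other stored word extends.
Those words: "GATGGACT", "GATGGATT", "GATGGCCCT", "GATGGCCG", "GATGGCTAC", "GATGGCTC", "GATGGGGGAGC", "GATGGTGCA", "TATAACAAC", "TATAACGAA", "TATACTGTTGA", "TATACTTAGTT", "TATAGCGGATA", "TATAGGGTC", "TATATCATCG", "TATATTT"
Leaf count: 16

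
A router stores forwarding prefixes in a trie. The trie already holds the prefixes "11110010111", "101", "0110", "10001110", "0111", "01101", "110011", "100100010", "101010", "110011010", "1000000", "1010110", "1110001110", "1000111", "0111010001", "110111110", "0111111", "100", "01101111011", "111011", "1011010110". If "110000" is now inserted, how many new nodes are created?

The longest prefix of "110000" already in the trie is "1100" (length 4).
Each of the 2 remaining characters creates one node.

2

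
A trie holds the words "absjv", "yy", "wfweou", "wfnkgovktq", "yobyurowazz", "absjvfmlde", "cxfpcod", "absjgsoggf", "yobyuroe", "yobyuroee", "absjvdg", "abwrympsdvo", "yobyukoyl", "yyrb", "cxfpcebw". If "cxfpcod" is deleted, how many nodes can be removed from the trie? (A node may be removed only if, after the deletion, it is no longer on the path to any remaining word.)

A node on "cxfpcod"'s path can go only if nothing else ends at it or branches off below it.
The suffix "od" (2 nodes) is used only by "cxfpcod"; the node for "cxfpc" still has the child "e", so pruning stops there.
Nodes removed: 2

2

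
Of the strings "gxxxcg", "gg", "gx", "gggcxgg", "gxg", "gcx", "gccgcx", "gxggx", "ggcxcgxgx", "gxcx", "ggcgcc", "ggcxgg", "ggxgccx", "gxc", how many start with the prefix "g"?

Filter for entries beginning with "g":
Words under "g": gccgcx, gcx, gg, ggcgcc, ggcxcgxgx, ggcxgg, gggcxgg, ggxgccx, gx, gxc, gxcx, gxg, gxggx, gxxxcg
Count: 14

14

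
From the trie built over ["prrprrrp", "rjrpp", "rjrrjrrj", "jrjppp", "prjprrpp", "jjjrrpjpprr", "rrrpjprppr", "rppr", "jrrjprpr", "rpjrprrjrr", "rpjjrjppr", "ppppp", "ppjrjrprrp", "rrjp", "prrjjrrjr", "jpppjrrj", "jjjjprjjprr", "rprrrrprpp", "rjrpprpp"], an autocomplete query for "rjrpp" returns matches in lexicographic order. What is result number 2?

rjrpprpp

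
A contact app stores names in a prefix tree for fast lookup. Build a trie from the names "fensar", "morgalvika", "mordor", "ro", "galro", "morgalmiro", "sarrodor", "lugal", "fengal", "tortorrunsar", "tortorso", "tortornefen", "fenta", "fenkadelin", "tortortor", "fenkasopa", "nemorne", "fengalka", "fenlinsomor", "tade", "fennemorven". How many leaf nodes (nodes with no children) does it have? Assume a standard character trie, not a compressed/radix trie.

Leaves are exactly the stored words that no other stored word extends.
Those words: "fengalka", "fenkadelin", "fenkasopa", "fenlinsomor", "fennemorven", "fensar", "fenta", "galro", "lugal", "mordor", "morgalmiro", "morgalvika", "nemorne", "ro", "sarrodor", "tade", "tortornefen", "tortorrunsar", "tortorso", "tortortor"
Leaf count: 20

20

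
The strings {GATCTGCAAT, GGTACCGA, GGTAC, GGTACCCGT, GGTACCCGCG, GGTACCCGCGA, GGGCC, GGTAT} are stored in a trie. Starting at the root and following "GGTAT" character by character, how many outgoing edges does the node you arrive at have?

0

Follow the path "GGTAT" to its node, then look at its outgoing edges.
No stored string extends past "GGTAT".
That node has 0 child edges.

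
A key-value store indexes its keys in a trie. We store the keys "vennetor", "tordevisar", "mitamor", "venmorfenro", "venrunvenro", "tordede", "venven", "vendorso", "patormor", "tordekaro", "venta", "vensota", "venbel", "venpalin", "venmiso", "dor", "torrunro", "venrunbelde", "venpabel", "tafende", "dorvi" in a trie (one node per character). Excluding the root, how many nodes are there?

104

Insert word by word; a character creates a node only if that edge doesn't already exist:
  "vennetor" → 8 new (v, e, n, n, e, t, o, r)
  "tordevisar" → 10 new (t, o, r, d, e, v, i, s, a, r)
  "mitamor" → 7 new (m, i, t, a, m, o, r)
  "venmorfenro" → prefix "ven" already present; 8 new (m, o, r, f, e, n, r, o)
  "venrunvenro" → prefix "ven" already present; 8 new (r, u, n, v, e, n, r, o)
  "tordede" → prefix "torde" already present; 2 new (d, e)
  "venven" → prefix "ven" already present; 3 new (v, e, n)
  "vendorso" → prefix "ven" already present; 5 new (d, o, r, s, o)
  "patormor" → 8 new (p, a, t, o, r, m, o, r)
  "tordekaro" → prefix "torde" already present; 4 new (k, a, r, o)
  "venta" → prefix "ven" already present; 2 new (t, a)
  "vensota" → prefix "ven" already present; 4 new (s, o, t, a)
  "venbel" → prefix "ven" already present; 3 new (b, e, l)
  "venpalin" → prefix "ven" already present; 5 new (p, a, l, i, n)
  "venmiso" → prefix "venm" already present; 3 new (i, s, o)
  "dor" → 3 new (d, o, r)
  "torrunro" → prefix "tor" already present; 5 new (r, u, n, r, o)
  "venrunbelde" → prefix "venrun" already present; 5 new (b, e, l, d, e)
  "venpabel" → prefix "venpa" already present; 3 new (b, e, l)
  "tafende" → prefix "t" already present; 6 new (a, f, e, n, d, e)
  "dorvi" → prefix "dor" already present; 2 new (v, i)
Total nodes = 8 + 10 + 7 + 8 + 8 + 2 + 3 + 5 + 8 + 4 + 2 + 4 + 3 + 5 + 3 + 3 + 5 + 5 + 3 + 6 + 2 = 104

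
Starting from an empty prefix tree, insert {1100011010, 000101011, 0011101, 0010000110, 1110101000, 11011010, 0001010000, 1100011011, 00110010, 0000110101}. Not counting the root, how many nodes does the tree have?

Trace insertions, counting only characters that open a new branch:
  "1100011010" → 10 new (1, 1, 0, 0, 0, 1, 1, 0, 1, 0)
  "000101011" → 9 new (0, 0, 0, 1, 0, 1, 0, 1, 1)
  "0011101" → prefix "00" already present; 5 new (1, 1, 1, 0, 1)
  "0010000110" → prefix "001" already present; 7 new (0, 0, 0, 0, 1, 1, 0)
  "1110101000" → prefix "11" already present; 8 new (1, 0, 1, 0, 1, 0, 0, 0)
  "11011010" → prefix "110" already present; 5 new (1, 1, 0, 1, 0)
  "0001010000" → prefix "0001010" already present; 3 new (0, 0, 0)
  "1100011011" → prefix "110001101" already present; 1 new (1)
  "00110010" → prefix "0011" already present; 4 new (0, 0, 1, 0)
  "0000110101" → prefix "000" already present; 7 new (0, 1, 1, 0, 1, 0, 1)
Total nodes = 10 + 9 + 5 + 7 + 8 + 5 + 3 + 1 + 4 + 7 = 59

59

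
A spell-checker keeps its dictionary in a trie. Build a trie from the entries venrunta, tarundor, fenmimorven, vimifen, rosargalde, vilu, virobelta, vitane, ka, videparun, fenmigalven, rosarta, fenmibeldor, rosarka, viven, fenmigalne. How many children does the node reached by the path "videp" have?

1

The children of the "videp" node are the distinct next characters among strings starting with "videp".
Characters that immediately follow "videp" among the stored strings: {a}.
That node has 1 child edge.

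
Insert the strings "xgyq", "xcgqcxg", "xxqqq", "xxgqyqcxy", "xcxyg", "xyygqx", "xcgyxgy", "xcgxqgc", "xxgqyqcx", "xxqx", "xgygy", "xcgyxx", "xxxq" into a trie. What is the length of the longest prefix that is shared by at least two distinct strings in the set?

8

Equivalently: take the maximum, over all pairs, of their longest common prefix length.
"xxgqyqcx" and "xxgqyqcxy" agree on "xxgqyqcx" (8 characters) before diverging; nothing deeper is shared.
Longest shared-prefix length: 8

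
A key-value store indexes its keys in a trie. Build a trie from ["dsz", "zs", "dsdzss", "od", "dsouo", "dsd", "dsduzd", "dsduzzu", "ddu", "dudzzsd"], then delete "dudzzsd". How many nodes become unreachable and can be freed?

6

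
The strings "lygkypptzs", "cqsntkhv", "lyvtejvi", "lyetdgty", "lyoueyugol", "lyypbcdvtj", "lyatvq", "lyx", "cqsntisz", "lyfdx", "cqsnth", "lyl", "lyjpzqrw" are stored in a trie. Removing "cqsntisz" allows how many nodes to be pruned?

3

Walk "cqsntisz" from the leaf back toward the root, removing each node that no remaining word uses.
The suffix "isz" (3 nodes) is used only by "cqsntisz"; the node for "cqsnt" still has the child "k", so pruning stops there.
Nodes removed: 3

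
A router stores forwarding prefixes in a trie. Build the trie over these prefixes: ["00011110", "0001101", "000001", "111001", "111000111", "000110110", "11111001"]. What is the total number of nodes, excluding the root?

30

Count nodes per top-level branch (shared prefixes stored once):
  '0'-branch (000001, 0001101, 000110110, 00011110): 15 nodes
  '1'-branch (111000111, 111001, 11111001): 15 nodes
Sum: 30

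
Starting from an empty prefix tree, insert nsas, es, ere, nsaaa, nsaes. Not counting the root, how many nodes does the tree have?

Trie structure (* marks end of a word):
(root)
├─ e
│  ├─ r
│  │  └─ e *
│  └─ s *
└─ n
   └─ s
      └─ a
         ├─ a
         │  └─ a *
         ├─ e
         │  └─ s *
         └─ s *
Counting every labelled node above: 12.

12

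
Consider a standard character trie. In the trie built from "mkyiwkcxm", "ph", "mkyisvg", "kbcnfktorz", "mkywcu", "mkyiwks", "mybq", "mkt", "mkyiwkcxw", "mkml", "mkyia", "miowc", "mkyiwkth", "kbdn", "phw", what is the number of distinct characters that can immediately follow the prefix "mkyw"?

1

Follow the path "mkyw" to its node, then look at its outgoing edges.
Characters that immediately follow "mkyw" among the stored strings: {c}.
That node has 1 child edge.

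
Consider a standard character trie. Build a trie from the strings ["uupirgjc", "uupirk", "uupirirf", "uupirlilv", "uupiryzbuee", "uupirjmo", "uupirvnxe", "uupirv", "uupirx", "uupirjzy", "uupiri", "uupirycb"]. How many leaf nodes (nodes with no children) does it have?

Leaves are exactly the stored words that no other stored word extends.
Those words: "uupirgjc", "uupirirf", "uupirjmo", "uupirjzy", "uupirk", "uupirlilv", "uupirvnxe", "uupirx", "uupirycb", "uupiryzbuee"
Leaf count: 10

10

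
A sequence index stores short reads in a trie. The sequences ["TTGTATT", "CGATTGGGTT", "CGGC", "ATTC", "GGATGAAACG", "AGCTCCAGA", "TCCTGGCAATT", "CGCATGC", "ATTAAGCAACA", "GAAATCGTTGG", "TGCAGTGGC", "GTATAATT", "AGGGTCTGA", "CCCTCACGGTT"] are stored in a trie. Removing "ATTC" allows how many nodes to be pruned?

1

A node on "ATTC"'s path can go only if nothing else ends at it or branches off below it.
The suffix "C" (1 node) is used only by "ATTC"; the node for "ATT" still has the child "A", so pruning stops there.
Nodes removed: 1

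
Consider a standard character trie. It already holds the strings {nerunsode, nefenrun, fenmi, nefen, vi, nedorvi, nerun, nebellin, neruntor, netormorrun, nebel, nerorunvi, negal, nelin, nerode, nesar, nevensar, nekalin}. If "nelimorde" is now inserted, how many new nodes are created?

5

Walking "nelimorde" from the root, the first 4 characters ("neli") follow existing edges; "m" is the first miss.
New nodes needed: |"nelimorde"| − 4 = 9 − 4 = 5.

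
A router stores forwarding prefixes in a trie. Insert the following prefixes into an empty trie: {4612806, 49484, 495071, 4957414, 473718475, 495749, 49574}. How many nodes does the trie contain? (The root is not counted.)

Trie structure (* marks end of a word):
(root)
└─ 4
   ├─ 6
   │  └─ 1
   │     └─ 2
   │        └─ 8
   │           └─ 0
   │              └─ 6 *
   ├─ 7
   │  └─ 3
   │     └─ 7
   │        └─ 1
   │           └─ 8
   │              └─ 4
   │                 └─ 7
   │                    └─ 5 *
   └─ 9
      ├─ 4
      │  └─ 8
      │     └─ 4 *
      └─ 5
         ├─ 0
         │  └─ 7
         │     └─ 1 *
         └─ 7
            └─ 4 *
               ├─ 1
               │  └─ 4 *
               └─ 9 *
Counting every labelled node above: 28.

28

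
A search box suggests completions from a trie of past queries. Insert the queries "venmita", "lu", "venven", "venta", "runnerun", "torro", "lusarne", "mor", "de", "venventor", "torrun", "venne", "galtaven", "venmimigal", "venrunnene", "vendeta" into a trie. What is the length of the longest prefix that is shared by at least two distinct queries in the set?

Equivalently: take the maximum, over all pairs, of their longest common prefix length.
"venven" and "venventor" agree on "venven" (6 characters) before diverging; nothing deeper is shared.
Longest shared-prefix length: 6

6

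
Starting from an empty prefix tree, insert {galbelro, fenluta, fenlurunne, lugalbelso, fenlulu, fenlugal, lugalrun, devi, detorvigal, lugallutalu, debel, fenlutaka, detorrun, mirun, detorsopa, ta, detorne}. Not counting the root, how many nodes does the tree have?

For each word, the new-node count is its length minus the longest prefix already in the trie:
  "galbelro" → 8 new (g, a, l, b, e, l, r, o)
  "fenluta" → 7 new (f, e, n, l, u, t, a)
  "fenlurunne" → prefix "fenlu" already present; 5 new (r, u, n, n, e)
  "lugalbelso" → 10 new (l, u, g, a, l, b, e, l, s, o)
  "fenlulu" → prefix "fenlu" already present; 2 new (l, u)
  "fenlugal" → prefix "fenlu" already present; 3 new (g, a, l)
  "lugalrun" → prefix "lugal" already present; 3 new (r, u, n)
  "devi" → 4 new (d, e, v, i)
  "detorvigal" → prefix "de" already present; 8 new (t, o, r, v, i, g, a, l)
  "lugallutalu" → prefix "lugal" already present; 6 new (l, u, t, a, l, u)
  "debel" → prefix "de" already present; 3 new (b, e, l)
  "fenlutaka" → prefix "fenluta" already present; 2 new (k, a)
  "detorrun" → prefix "detor" already present; 3 new (r, u, n)
  "mirun" → 5 new (m, i, r, u, n)
  "detorsopa" → prefix "detor" already present; 4 new (s, o, p, a)
  "ta" → 2 new (t, a)
  "detorne" → prefix "detor" already present; 2 new (n, e)
Total nodes = 8 + 7 + 5 + 10 + 2 + 3 + 3 + 4 + 8 + 6 + 3 + 2 + 3 + 5 + 4 + 2 + 2 = 77

77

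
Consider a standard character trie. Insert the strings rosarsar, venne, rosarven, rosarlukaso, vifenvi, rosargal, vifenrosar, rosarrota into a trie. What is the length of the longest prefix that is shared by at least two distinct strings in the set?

5

Look for the deepest trie node that still has at least two words in its subtree.
"rosargal" and "rosarlukaso" agree on "rosar" (5 characters) before diverging; nothing deeper is shared.
Longest shared-prefix length: 5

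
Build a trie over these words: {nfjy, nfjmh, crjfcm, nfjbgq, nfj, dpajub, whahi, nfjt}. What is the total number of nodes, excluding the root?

Count nodes per top-level branch (shared prefixes stored once):
  'c'-branch (crjfcm): 6 nodes
  'd'-branch (dpajub): 6 nodes
  'n'-branch (nfj, nfjbgq, nfjmh, nfjt, nfjy): 10 nodes
  'w'-branch (whahi): 5 nodes
Sum: 27

27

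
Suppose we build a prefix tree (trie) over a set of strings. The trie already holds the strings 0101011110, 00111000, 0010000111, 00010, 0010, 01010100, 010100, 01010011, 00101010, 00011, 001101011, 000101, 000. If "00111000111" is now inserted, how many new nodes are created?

The longest prefix of "00111000111" already in the trie is "00111000" (length 8).
So 11 − 8 = 3 new nodes.

3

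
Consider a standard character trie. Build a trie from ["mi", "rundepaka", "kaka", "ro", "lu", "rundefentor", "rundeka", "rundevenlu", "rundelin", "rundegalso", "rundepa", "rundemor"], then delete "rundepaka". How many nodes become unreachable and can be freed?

Walk "rundepaka" from the leaf back toward the root, removing each node that no remaining word uses.
The suffix "ka" (2 nodes) is used only by "rundepaka"; "rundepa" is itself a stored word, so pruning stops there.
Nodes removed: 2

2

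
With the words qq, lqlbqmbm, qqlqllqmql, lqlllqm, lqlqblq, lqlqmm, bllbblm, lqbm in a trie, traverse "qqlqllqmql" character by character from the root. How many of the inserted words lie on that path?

2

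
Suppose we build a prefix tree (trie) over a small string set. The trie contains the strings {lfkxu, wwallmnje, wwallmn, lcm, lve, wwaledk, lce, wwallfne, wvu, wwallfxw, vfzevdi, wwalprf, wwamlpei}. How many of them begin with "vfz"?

1

Walk to "vfz"; the words in its subtree are exactly those with that prefix.
Words under "vfz": vfzevdi
Count: 1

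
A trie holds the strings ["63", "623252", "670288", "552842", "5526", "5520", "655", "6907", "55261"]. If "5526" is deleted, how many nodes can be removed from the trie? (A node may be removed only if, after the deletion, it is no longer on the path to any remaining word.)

After clearing the end-marker at "5526", prune upward until reaching a node still needed by another word.
Every node on "5526" is still needed (e.g. by "55261"), so nothing is freed.
Nodes removed: 0

0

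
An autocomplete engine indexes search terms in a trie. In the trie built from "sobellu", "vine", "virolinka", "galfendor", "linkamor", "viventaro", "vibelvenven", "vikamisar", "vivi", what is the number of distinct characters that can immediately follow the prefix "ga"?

Walk "ga" from the root, arriving at one node.
Characters that immediately follow "ga" among the stored strings: {l}.
That node has 1 child edge.

1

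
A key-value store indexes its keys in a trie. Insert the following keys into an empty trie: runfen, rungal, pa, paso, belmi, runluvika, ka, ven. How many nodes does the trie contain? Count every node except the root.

29

Trie structure (* marks end of a word):
(root)
├─ b
│  └─ e
│     └─ l
│        └─ m
│           └─ i *
├─ k
│  └─ a *
├─ p
│  └─ a *
│     └─ s
│        └─ o *
├─ r
│  └─ u
│     └─ n
│        ├─ f
│        │  └─ e
│        │     └─ n *
│        ├─ g
│        │  └─ a
│        │     └─ l *
│        └─ l
│           └─ u
│              └─ v
│                 └─ i
│                    └─ k
│                       └─ a *
└─ v
   └─ e
      └─ n *
Counting every labelled node above: 29.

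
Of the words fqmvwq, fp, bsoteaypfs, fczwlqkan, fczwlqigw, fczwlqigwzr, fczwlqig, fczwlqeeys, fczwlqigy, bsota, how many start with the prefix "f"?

Filter for entries beginning with "f":
Matches: "fczwlqeeys", "fczwlqig", "fczwlqigw", "fczwlqigwzr", "fczwlqigy", "fczwlqkan", "fp", "fqmvwq"
Count: 8

8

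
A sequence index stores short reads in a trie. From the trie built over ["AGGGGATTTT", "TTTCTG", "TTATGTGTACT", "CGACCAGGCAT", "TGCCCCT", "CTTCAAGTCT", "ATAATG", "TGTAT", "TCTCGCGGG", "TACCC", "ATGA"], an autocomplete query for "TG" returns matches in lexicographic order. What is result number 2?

DFS of the "TG" subtree visits, in order: "TGCCCCT", "TGTAT"
The 2nd is TGTAT.

TGTAT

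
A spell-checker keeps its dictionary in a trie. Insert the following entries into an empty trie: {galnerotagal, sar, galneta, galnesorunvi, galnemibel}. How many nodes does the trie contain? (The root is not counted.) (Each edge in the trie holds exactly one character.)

Trace insertions, counting only characters that open a new branch:
  "galnerotagal" → 12 new (g, a, l, n, e, r, o, t, a, g, a, l)
  "sar" → 3 new (s, a, r)
  "galneta" → prefix "galne" already present; 2 new (t, a)
  "galnesorunvi" → prefix "galne" already present; 7 new (s, o, r, u, n, v, i)
  "galnemibel" → prefix "galne" already present; 5 new (m, i, b, e, l)
Total nodes = 12 + 3 + 2 + 7 + 5 = 29

29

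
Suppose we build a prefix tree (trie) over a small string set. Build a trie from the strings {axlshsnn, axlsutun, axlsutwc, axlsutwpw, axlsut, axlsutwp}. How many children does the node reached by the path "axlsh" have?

Follow the path "axlsh" to its node, then look at its outgoing edges.
Distinct next characters after "axlsh": s.
That node has 1 child edge.

1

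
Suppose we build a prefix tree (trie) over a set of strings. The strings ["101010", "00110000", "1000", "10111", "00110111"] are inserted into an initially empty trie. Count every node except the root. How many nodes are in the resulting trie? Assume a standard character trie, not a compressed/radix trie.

21

Insert word by word; a character creates a node only if that edge doesn't already exist:
  "101010" → 6 new (1, 0, 1, 0, 1, 0)
  "00110000" → 8 new (0, 0, 1, 1, 0, 0, 0, 0)
  "1000" → prefix "10" already present; 2 new (0, 0)
  "10111" → prefix "101" already present; 2 new (1, 1)
  "00110111" → prefix "00110" already present; 3 new (1, 1, 1)
Total nodes = 6 + 8 + 2 + 2 + 3 = 21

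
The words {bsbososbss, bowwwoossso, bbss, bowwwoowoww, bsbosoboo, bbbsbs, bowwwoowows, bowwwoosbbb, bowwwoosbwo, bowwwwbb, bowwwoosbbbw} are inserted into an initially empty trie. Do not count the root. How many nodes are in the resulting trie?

44

Insert word by word; a character creates a node only if that edge doesn't already exist:
  "bsbososbss" → 10 new (b, s, b, o, s, o, s, b, s, s)
  "bowwwoossso" → prefix "b" already present; 10 new (o, w, w, w, o, o, s, s, s, o)
  "bbss" → prefix "b" already present; 3 new (b, s, s)
  "bowwwoowoww" → prefix "bowwwoo" already present; 4 new (w, o, w, w)
  "bsbosoboo" → prefix "bsboso" already present; 3 new (b, o, o)
  "bbbsbs" → prefix "bb" already present; 4 new (b, s, b, s)
  "bowwwoowows" → prefix "bowwwoowow" already present; 1 new (s)
  "bowwwoosbbb" → prefix "bowwwoos" already present; 3 new (b, b, b)
  "bowwwoosbwo" → prefix "bowwwoosb" already present; 2 new (w, o)
  "bowwwwbb" → prefix "bowww" already present; 3 new (w, b, b)
  "bowwwoosbbbw" → prefix "bowwwoosbbb" already present; 1 new (w)
Total nodes = 10 + 10 + 3 + 4 + 3 + 4 + 1 + 3 + 2 + 3 + 1 = 44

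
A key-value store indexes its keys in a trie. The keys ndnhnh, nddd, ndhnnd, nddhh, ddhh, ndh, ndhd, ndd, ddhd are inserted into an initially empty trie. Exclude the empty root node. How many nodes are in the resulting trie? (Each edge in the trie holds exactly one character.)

20

Trie structure (* marks end of a word):
(root)
├─ d
│  └─ d
│     └─ h
│        ├─ d *
│        └─ h *
└─ n
   └─ d
      ├─ d *
      │  ├─ d *
      │  └─ h
      │     └─ h *
      ├─ h *
      │  ├─ d *
      │  └─ n
      │     └─ n
      │        └─ d *
      └─ n
         └─ h
            └─ n
               └─ h *
Counting every labelled node above: 20.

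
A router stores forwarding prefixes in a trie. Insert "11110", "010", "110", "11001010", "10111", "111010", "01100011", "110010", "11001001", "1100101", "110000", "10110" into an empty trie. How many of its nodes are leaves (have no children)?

Leaves are exactly the stored words that no other stored word extends.
Those words: "010", "01100011", "10110", "10111", "110000", "11001001", "11001010", "111010", "11110"
Leaf count: 9

9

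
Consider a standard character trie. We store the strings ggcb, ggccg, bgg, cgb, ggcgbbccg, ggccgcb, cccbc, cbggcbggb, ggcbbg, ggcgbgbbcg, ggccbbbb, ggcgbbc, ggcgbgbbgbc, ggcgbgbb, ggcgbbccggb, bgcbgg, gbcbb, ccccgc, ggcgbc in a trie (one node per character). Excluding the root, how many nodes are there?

60

For each word, the new-node count is its length minus the longest prefix already in the trie:
  "ggcb" → 4 new (g, g, c, b)
  "ggccg" → prefix "ggc" already present; 2 new (c, g)
  "bgg" → 3 new (b, g, g)
  "cgb" → 3 new (c, g, b)
  "ggcgbbccg" → prefix "ggc" already present; 6 new (g, b, b, c, c, g)
  "ggccgcb" → prefix "ggccg" already present; 2 new (c, b)
  "cccbc" → prefix "c" already present; 4 new (c, c, b, c)
  "cbggcbggb" → prefix "c" already present; 8 new (b, g, g, c, b, g, g, b)
  "ggcbbg" → prefix "ggcb" already present; 2 new (b, g)
  "ggcgbgbbcg" → prefix "ggcgb" already present; 5 new (g, b, b, c, g)
  "ggccbbbb" → prefix "ggcc" already present; 4 new (b, b, b, b)
  "ggcgbbc" → prefix "ggcgbbc" already present; 0 new (none)
  "ggcgbgbbgbc" → prefix "ggcgbgbb" already present; 3 new (g, b, c)
  "ggcgbgbb" → prefix "ggcgbgbb" already present; 0 new (none)
  "ggcgbbccggb" → prefix "ggcgbbccg" already present; 2 new (g, b)
  "bgcbgg" → prefix "bg" already present; 4 new (c, b, g, g)
  "gbcbb" → prefix "g" already present; 4 new (b, c, b, b)
  "ccccgc" → prefix "ccc" already present; 3 new (c, g, c)
  "ggcgbc" → prefix "ggcgb" already present; 1 new (c)
Total nodes = 4 + 2 + 3 + 3 + 6 + 2 + 4 + 8 + 2 + 5 + 4 + 0 + 3 + 0 + 2 + 4 + 4 + 3 + 1 = 60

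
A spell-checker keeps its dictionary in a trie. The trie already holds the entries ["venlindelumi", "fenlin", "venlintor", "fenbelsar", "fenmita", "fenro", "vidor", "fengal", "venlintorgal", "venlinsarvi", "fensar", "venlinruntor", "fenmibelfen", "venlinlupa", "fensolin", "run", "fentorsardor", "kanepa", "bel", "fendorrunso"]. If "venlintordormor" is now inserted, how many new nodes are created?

Walking "venlintordormor" from the root, the first 9 characters ("venlintor") follow existing edges; "d" is the first miss.
Each of the 6 remaining characters creates one node.

6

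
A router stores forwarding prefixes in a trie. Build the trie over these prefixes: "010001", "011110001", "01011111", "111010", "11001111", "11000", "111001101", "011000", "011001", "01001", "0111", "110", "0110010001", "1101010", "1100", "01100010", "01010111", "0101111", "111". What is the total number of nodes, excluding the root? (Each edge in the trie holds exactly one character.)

55

Count nodes per top-level branch (shared prefixes stored once):
  '0'-branch (010001, 01001, 01010111, 0101111, 01011111, 011000, 01100010, 011001, 0110010001, 0111, 011110001): 33 nodes
  '1'-branch (110, 1100, 11000, 11001111, 1101010, 111, 111001101, 111010): 22 nodes
Sum: 55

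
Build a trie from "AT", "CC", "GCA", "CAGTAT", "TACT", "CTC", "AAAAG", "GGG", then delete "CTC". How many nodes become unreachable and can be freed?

A node on "CTC"'s path can go only if nothing else ends at it or branches off below it.
The suffix "TC" (2 nodes) is used only by "CTC"; the node for "C" still has the child "C", so pruning stops there.
Nodes removed: 2

2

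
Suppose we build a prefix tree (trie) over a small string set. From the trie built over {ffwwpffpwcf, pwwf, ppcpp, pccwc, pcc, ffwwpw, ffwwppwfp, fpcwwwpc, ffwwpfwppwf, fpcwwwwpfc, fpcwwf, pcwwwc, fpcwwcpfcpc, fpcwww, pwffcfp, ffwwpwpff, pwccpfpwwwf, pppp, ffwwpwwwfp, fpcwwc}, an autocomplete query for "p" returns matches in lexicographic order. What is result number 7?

pwffcfp

Filter for "p…" and sort: "pcc", "pccwc", "pcwwwc", "ppcpp", "pppp", "pwccpfpwwwf", "pwffcfp", "pwwf"
Position 7: pwffcfp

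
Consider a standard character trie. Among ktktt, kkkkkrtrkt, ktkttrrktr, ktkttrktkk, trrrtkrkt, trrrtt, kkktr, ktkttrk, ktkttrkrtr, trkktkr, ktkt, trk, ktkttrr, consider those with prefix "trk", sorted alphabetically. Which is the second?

Filter for "trk…" and sort: "trk", "trkktkr"
Position 2: trkktkr

trkktkr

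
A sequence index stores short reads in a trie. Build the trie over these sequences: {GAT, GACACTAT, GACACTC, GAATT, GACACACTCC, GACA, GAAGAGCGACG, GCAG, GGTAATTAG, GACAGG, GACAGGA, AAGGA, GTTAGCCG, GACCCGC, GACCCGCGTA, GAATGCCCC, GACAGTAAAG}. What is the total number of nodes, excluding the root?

69

For each word, the new-node count is its length minus the longest prefix already in the trie:
  "GAT" → 3 new (G, A, T)
  "GACACTAT" → prefix "GA" already present; 6 new (C, A, C, T, A, T)
  "GACACTC" → prefix "GACACT" already present; 1 new (C)
  "GAATT" → prefix "GA" already present; 3 new (A, T, T)
  "GACACACTCC" → prefix "GACAC" already present; 5 new (A, C, T, C, C)
  "GACA" → prefix "GACA" already present; 0 new (none)
  "GAAGAGCGACG" → prefix "GAA" already present; 8 new (G, A, G, C, G, A, C, G)
  "GCAG" → prefix "G" already present; 3 new (C, A, G)
  "GGTAATTAG" → prefix "G" already present; 8 new (G, T, A, A, T, T, A, G)
  "GACAGG" → prefix "GACA" already present; 2 new (G, G)
  "GACAGGA" → prefix "GACAGG" already present; 1 new (A)
  "AAGGA" → 5 new (A, A, G, G, A)
  "GTTAGCCG" → prefix "G" already present; 7 new (T, T, A, G, C, C, G)
  "GACCCGC" → prefix "GAC" already present; 4 new (C, C, G, C)
  "GACCCGCGTA" → prefix "GACCCGC" already present; 3 new (G, T, A)
  "GAATGCCCC" → prefix "GAAT" already present; 5 new (G, C, C, C, C)
  "GACAGTAAAG" → prefix "GACAG" already present; 5 new (T, A, A, A, G)
Total nodes = 3 + 6 + 1 + 3 + 5 + 0 + 8 + 3 + 8 + 2 + 1 + 5 + 7 + 4 + 3 + 5 + 5 = 69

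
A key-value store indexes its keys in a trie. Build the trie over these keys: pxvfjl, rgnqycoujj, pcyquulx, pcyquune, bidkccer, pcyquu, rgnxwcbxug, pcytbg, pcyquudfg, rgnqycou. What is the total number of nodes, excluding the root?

Insert word by word; a character creates a node only if that edge doesn't already exist:
  "pxvfjl" → 6 new (p, x, v, f, j, l)
  "rgnqycoujj" → 10 new (r, g, n, q, y, c, o, u, j, j)
  "pcyquulx" → prefix "p" already present; 7 new (c, y, q, u, u, l, x)
  "pcyquune" → prefix "pcyquu" already present; 2 new (n, e)
  "bidkccer" → 8 new (b, i, d, k, c, c, e, r)
  "pcyquu" → prefix "pcyquu" already present; 0 new (none)
  "rgnxwcbxug" → prefix "rgn" already present; 7 new (x, w, c, b, x, u, g)
  "pcytbg" → prefix "pcy" already present; 3 new (t, b, g)
  "pcyquudfg" → prefix "pcyquu" already present; 3 new (d, f, g)
  "rgnqycou" → prefix "rgnqycou" already present; 0 new (none)
Total nodes = 6 + 10 + 7 + 2 + 8 + 0 + 7 + 3 + 3 + 0 = 46

46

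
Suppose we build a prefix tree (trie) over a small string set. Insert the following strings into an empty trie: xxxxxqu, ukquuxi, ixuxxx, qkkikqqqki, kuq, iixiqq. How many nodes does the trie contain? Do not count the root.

38

Insert word by word; a character creates a node only if that edge doesn't already exist:
  "xxxxxqu" → 7 new (x, x, x, x, x, q, u)
  "ukquuxi" → 7 new (u, k, q, u, u, x, i)
  "ixuxxx" → 6 new (i, x, u, x, x, x)
  "qkkikqqqki" → 10 new (q, k, k, i, k, q, q, q, k, i)
  "kuq" → 3 new (k, u, q)
  "iixiqq" → prefix "i" already present; 5 new (i, x, i, q, q)
Total nodes = 7 + 7 + 6 + 10 + 3 + 5 = 38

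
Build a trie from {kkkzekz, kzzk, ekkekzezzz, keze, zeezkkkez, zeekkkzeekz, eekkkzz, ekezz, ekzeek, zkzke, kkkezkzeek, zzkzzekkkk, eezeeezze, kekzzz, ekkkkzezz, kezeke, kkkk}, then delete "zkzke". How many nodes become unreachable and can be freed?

A node on "zkzke"'s path can go only if nothing else ends at it or branches off below it.
The suffix "kzke" (4 nodes) is used only by "zkzke"; the node for "z" still has the child "e", so pruning stops there.
Nodes removed: 4

4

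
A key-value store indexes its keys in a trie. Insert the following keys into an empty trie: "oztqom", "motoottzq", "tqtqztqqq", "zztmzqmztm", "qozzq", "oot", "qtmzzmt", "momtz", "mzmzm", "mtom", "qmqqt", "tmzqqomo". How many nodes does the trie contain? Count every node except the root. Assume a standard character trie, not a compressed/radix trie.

68

Trace insertions, counting only characters that open a new branch:
  "oztqom" → 6 new (o, z, t, q, o, m)
  "motoottzq" → 9 new (m, o, t, o, o, t, t, z, q)
  "tqtqztqqq" → 9 new (t, q, t, q, z, t, q, q, q)
  "zztmzqmztm" → 10 new (z, z, t, m, z, q, m, z, t, m)
  "qozzq" → 5 new (q, o, z, z, q)
  "oot" → prefix "o" already present; 2 new (o, t)
  "qtmzzmt" → prefix "q" already present; 6 new (t, m, z, z, m, t)
  "momtz" → prefix "mo" already present; 3 new (m, t, z)
  "mzmzm" → prefix "m" already present; 4 new (z, m, z, m)
  "mtom" → prefix "m" already present; 3 new (t, o, m)
  "qmqqt" → prefix "q" already present; 4 new (m, q, q, t)
  "tmzqqomo" → prefix "t" already present; 7 new (m, z, q, q, o, m, o)
Total nodes = 6 + 9 + 9 + 10 + 5 + 2 + 6 + 3 + 4 + 3 + 4 + 7 = 68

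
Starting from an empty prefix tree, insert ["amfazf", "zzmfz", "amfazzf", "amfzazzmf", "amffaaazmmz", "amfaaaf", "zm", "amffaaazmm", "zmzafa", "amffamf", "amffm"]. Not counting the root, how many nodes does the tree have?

For each word, the new-node count is its length minus the longest prefix already in the trie:
  "amfazf" → 6 new (a, m, f, a, z, f)
  "zzmfz" → 5 new (z, z, m, f, z)
  "amfazzf" → prefix "amfaz" already present; 2 new (z, f)
  "amfzazzmf" → prefix "amf" already present; 6 new (z, a, z, z, m, f)
  "amffaaazmmz" → prefix "amf" already present; 8 new (f, a, a, a, z, m, m, z)
  "amfaaaf" → prefix "amfa" already present; 3 new (a, a, f)
  "zm" → prefix "z" already present; 1 new (m)
  "amffaaazmm" → prefix "amffaaazmm" already present; 0 new (none)
  "zmzafa" → prefix "zm" already present; 4 new (z, a, f, a)
  "amffamf" → prefix "amffa" already present; 2 new (m, f)
  "amffm" → prefix "amff" already present; 1 new (m)
Total nodes = 6 + 5 + 2 + 6 + 8 + 3 + 1 + 0 + 4 + 2 + 1 = 38

38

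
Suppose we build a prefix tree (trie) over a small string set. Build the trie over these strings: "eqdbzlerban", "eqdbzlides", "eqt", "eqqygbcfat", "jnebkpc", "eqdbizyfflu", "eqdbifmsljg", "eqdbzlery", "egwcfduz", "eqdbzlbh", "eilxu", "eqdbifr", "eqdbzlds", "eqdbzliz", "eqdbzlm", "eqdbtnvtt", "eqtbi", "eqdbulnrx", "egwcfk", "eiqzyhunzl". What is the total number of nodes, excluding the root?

84

Count nodes per top-level branch (shared prefixes stored once):
  'e'-branch (egwcfduz, egwcfk, eilxu, eiqzyhunzl, eqdbifmsljg, eqdbifr, eqdbizyfflu, eqdbtnvtt, eqdbulnrx, eqdbzlbh, eqdbzlds, eqdbzlerban, eqdbzlery, eqdbzlides, eqdbzliz, eqdbzlm, eqqygbcfat, eqt, eqtbi): 77 nodes
  'j'-branch (jnebkpc): 7 nodes
Sum: 84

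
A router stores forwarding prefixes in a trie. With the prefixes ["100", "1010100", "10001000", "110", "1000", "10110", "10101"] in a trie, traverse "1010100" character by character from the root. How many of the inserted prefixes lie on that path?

Walk "1010100" from the root; an end-of-word marker is hit whenever a stored word is a prefix of "1010100".
Prefixes of the query that are stored words: "10101", "1010100"
Count: 2

2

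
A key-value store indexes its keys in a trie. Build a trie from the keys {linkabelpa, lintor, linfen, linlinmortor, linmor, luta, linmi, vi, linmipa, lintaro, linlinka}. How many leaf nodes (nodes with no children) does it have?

10

A leaf is a node with no children — equivalently, the end of a word that is not a proper prefix of any other stored word.
Those words: "linfen", "linkabelpa", "linlinka", "linlinmortor", "linmipa", "linmor", "lintaro", "lintor", "luta", "vi"
Leaf count: 10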